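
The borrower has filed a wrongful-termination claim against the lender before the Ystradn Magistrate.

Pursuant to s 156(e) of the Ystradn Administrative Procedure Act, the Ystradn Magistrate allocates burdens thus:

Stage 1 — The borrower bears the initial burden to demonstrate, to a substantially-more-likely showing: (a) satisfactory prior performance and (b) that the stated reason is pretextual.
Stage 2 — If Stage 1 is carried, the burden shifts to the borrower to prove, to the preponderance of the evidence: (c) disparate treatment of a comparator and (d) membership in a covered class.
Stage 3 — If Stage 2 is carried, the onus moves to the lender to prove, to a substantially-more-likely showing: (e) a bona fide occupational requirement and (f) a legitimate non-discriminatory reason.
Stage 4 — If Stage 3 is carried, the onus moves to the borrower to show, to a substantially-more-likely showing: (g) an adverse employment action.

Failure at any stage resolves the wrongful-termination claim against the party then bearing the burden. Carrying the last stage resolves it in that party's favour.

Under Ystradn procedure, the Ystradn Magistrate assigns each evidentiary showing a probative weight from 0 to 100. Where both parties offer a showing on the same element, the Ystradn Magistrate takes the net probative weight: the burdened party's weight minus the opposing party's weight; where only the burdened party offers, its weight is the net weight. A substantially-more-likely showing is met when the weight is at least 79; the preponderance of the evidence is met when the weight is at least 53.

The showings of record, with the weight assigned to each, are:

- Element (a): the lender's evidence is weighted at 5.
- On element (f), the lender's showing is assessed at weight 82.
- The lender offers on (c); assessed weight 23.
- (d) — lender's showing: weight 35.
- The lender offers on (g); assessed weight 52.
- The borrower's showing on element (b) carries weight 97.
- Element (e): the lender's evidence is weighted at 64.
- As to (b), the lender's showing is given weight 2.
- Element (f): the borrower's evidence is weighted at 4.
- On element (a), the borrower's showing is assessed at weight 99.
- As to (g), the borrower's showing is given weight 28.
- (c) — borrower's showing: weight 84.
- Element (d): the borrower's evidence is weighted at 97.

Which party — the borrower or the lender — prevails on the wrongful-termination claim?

Stage 1 — burden on borrower; standard: a substantially-more-likely showing (weight is at least 79).
    (a): 99 − 5 = 94 ≥ 79 [met]
    (b): 97 − 2 = 95 ≥ 79 [met]
  All elements met. The borrower retains the burden for Stage 2.
Stage 2 — burden on borrower; standard: the preponderance of the evidence (weight is at least 53).
    (c): 84 − 23 = 61 ≥ 53 [met]
    (d): 97 − 35 = 62 ≥ 53 [met]
  The borrower carries Stage 2; the lender now bears the burden.
Stage 3 — burden on lender; standard: a substantially-more-likely showing (weight is at least 79).
    (e): 64 < 79 [not met]
    (f): 82 − 4 = 78 < 79 [not met]
  Not every element is met, so the lender fails to carry Stage 3.
So the borrower prevails.

borrower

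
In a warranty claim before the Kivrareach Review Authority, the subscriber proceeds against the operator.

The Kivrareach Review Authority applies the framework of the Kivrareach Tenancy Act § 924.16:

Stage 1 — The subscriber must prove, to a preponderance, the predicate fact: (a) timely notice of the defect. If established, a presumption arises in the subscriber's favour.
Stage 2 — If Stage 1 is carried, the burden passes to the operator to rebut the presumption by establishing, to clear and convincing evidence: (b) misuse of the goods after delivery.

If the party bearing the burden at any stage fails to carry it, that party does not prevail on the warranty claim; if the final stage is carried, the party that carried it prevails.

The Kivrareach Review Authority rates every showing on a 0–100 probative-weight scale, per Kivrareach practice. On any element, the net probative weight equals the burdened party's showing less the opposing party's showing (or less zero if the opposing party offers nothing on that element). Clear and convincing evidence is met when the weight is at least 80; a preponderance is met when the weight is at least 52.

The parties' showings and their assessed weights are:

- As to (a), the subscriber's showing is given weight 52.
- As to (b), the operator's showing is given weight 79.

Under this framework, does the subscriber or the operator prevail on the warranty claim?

At Stage 1 the subscriber must meet a preponderance (weight is at least 52): on (a) the weight is 52, which does reach 52, so (a) meets the standard.
  All elements met. The burden passes to the operator.
At Stage 2 the operator must meet clear and convincing evidence (weight is at least 80): on (b) the weight is 79, which does not reach 80, so (b) does not meet the standard.
  The operator does not carry Stage 2.
The subscriber prevails.

subscriber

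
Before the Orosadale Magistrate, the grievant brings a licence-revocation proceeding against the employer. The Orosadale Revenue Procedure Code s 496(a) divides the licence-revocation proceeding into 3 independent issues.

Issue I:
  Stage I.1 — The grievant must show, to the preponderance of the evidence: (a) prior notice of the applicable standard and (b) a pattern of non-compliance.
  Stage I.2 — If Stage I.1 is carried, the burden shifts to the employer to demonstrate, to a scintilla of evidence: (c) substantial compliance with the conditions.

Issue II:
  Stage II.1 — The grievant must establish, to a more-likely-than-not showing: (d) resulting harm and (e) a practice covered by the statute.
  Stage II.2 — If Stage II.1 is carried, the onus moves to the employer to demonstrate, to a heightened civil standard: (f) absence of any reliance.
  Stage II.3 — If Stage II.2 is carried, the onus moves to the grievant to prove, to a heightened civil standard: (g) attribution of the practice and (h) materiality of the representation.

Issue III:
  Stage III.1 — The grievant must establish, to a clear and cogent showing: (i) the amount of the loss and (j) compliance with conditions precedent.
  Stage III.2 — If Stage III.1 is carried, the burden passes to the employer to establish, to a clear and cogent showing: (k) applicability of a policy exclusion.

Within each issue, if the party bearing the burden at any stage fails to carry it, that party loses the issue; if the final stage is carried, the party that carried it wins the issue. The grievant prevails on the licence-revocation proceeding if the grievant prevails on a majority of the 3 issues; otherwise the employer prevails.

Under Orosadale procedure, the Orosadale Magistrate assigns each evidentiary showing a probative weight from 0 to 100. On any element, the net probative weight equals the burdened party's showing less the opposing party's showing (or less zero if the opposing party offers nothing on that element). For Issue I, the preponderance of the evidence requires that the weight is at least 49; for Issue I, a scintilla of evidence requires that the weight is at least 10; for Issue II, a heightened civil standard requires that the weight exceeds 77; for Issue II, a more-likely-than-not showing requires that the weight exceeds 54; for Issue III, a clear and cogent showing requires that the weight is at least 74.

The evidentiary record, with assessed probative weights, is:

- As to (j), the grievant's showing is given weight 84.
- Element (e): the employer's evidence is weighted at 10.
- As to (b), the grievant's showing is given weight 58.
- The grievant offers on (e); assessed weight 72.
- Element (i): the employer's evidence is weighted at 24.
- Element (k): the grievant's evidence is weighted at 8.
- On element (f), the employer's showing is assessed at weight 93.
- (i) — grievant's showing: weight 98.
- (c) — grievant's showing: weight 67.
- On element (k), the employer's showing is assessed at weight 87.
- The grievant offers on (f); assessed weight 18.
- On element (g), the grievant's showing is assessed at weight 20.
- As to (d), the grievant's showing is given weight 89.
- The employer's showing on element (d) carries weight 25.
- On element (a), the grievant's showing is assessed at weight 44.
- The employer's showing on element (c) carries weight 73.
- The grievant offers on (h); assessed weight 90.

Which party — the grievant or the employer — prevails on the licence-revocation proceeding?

employer

— Issue I —
Stage I.1 — burden on grievant; standard: the preponderance of the evidence (weight is at least 49).
    (a): 44 < 49 [not met]
    (b): 58 ≥ 49 [met]
  Stage I.1 not carried; the grievant fails its burden.
The employer prevails on this issue.
— Issue II —
Stage II.1 — burden on grievant; standard: a more-likely-than-not showing (weight exceeds 54).
    (d): 89 − 25 = 64 > 54 [met]
    (e): 72 − 10 = 62 > 54 [met]
  Stage II.1 carried; the burden shifts to the employer.
Stage II.2 — burden on employer; standard: a heightened civil standard (weight exceeds 77).
    (f): 93 − 18 = 75 ≤ 77 [not met]
  Not every element is met, so the employer fails to carry Stage II.2.
The grievant prevails on this issue.
— Issue III —
Stage III.1 (grievant, a clear and cogent showing, weight is at least 74): (i) net 98−24=74 ≥ 74 — meets; (j) 84 ≥ 74 — meets.
  Stage III.1 carried; the burden shifts to the employer.
Stage III.2 (employer, a clear and cogent showing, weight is at least 74): (k) net 87−8=79 ≥ 74 — meets.
  The employer carries the last stage.
Every stage carried; the employer prevails on this issue.
Per-issue: Issue I → employer; Issue II → grievant; Issue III → employer. The grievant must prevail on a majority of issues; overall, the employer prevails.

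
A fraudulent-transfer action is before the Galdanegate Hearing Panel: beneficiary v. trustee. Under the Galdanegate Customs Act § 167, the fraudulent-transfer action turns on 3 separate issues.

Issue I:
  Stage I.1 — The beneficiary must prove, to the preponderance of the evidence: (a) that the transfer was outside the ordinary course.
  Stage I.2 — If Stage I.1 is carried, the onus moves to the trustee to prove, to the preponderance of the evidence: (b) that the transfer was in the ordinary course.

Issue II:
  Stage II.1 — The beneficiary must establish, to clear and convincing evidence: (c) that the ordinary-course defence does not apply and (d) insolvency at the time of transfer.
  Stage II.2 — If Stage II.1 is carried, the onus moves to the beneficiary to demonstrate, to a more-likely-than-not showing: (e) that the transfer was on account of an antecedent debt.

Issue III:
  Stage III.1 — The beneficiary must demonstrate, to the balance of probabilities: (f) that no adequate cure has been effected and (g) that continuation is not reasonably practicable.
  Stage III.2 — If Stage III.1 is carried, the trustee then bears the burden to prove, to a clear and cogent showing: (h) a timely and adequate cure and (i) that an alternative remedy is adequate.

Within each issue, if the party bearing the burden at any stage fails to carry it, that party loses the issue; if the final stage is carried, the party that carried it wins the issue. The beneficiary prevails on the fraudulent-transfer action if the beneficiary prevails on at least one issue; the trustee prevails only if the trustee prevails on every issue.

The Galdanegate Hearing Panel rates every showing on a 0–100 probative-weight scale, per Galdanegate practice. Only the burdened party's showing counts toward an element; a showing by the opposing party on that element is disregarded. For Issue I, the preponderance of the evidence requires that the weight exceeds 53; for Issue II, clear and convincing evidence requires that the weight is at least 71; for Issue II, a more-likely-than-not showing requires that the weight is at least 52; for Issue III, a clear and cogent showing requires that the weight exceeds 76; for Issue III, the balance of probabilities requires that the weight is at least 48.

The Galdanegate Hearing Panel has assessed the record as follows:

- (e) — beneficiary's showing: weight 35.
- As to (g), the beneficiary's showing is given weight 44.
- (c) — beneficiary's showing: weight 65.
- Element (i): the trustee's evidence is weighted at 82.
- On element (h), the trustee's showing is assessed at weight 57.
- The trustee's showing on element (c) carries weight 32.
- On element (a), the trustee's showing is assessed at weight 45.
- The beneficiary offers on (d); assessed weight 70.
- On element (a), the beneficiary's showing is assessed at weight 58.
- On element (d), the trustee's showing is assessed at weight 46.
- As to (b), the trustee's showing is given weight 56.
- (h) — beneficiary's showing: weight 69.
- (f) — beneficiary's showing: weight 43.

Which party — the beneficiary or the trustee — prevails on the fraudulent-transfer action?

— Issue I —
Stage I.1 — burden on beneficiary; standard: the preponderance of the evidence (weight exceeds 53).
    (a): 58 (trustee's 45 disregarded) > 53 [met]
  The beneficiary carries Stage I.1; the trustee now bears the burden.
Stage I.2 — burden on trustee; standard: the preponderance of the evidence (weight exceeds 53).
    (b): 56 > 53 [met]
  The trustee carries the last stage.
With every stage satisfied, the trustee prevails on this issue.
— Issue II —
At Stage II.1 the beneficiary must meet clear and convincing evidence (weight is at least 71): on (c) the weight is 65 (the trustee's 32 is given no effect), which does not reach 71, so (c) does not meet the standard; on (d) the weight is 70 (the trustee's 46 is given no effect), which does not reach 71, so (d) does not meet the standard.
  Stage II.1 not carried; the beneficiary fails its burden.
The trustee prevails on this issue.
— Issue III —
Stage III.1 — burden on beneficiary; standard: the balance of probabilities (weight is at least 48).
    (f): 43 < 48 [not met]
    (g): 44 < 48 [not met]
  Not every element is met, so the beneficiary fails to carry Stage III.1.
So the trustee prevails on this issue.
Per-issue: Issue I → trustee; Issue II → trustee; Issue III → trustee. The beneficiary must prevail on at least one issue; overall, the trustee prevails.

trustee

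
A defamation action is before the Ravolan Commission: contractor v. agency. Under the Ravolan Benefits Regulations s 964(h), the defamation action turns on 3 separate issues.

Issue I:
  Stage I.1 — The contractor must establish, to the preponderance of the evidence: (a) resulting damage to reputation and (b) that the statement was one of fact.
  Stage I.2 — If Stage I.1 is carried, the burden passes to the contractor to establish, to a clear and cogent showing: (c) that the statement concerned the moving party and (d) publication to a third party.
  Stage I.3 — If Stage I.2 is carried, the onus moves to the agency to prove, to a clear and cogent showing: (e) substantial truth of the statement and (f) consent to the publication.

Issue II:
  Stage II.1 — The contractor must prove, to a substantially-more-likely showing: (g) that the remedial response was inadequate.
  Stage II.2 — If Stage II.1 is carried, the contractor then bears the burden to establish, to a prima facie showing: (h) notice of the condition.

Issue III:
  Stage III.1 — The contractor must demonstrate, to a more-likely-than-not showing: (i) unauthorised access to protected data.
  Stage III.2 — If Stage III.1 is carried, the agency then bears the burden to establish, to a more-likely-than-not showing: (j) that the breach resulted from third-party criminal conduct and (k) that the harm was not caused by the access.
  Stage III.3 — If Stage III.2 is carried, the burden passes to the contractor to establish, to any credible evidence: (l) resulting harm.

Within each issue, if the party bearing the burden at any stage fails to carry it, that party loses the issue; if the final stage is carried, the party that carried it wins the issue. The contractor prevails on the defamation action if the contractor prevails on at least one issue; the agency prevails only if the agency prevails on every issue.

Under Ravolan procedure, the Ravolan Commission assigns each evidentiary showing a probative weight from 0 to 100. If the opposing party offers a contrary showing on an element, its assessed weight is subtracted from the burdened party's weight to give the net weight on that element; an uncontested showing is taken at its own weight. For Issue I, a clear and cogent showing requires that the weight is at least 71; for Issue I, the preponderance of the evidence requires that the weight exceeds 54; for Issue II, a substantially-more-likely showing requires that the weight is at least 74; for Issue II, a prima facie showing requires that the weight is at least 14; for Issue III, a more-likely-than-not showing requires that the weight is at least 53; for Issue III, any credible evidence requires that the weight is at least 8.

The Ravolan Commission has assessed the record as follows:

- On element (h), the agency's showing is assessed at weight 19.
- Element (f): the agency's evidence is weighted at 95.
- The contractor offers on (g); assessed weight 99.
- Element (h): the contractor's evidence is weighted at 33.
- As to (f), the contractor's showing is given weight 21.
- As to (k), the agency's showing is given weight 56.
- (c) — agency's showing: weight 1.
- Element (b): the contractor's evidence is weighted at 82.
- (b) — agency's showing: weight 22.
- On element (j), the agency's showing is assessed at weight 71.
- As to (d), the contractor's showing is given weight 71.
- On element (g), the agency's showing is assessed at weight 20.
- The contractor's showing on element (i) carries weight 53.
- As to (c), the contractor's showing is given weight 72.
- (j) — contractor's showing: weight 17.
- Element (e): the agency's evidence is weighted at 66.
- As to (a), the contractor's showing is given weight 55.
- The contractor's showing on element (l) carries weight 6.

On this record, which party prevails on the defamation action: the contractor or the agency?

contractor

— Issue I —
At Stage I.1 the contractor must meet the preponderance of the evidence (weight exceeds 54): on (a) the weight is 55, > 54, so (a) meets the standard; on (b) the weight is 82 less the opposing 22 gives net 60, which does exceed 54, so (b) meets the standard.
  All elements met. The contractor retains the burden for Stage I.2.
At Stage I.2 the contractor must meet a clear and cogent showing (weight is at least 71): on (c) the weight is 72 less the opposing 1 gives net 71, ≥ 71, so (c) meets the standard; on (d) the weight is 71, which does reach 71, so (d) meets the standard.
  The contractor carries Stage I.2; the agency now bears the burden.
At Stage I.3 the agency must meet a clear and cogent showing (weight is at least 71): on (e) the weight is 66, < 71, so (e) does not meet the standard; on (f) the weight is 95 less the opposing 21 gives net 74, which does reach 71, so (f) meets the standard.
  Stage I.3 not carried; the agency fails its burden.
The analysis ends at Stage I.3; the contractor prevails on this issue.
— Issue II —
Stage II.1 — burden on contractor; standard: a substantially-more-likely showing (weight is at least 74).
    (g): 99 − 20 = 79 ≥ 74 [met]
  All elements met. The contractor retains the burden for Stage II.2.
Stage II.2 — burden on contractor; standard: a prima facie showing (weight is at least 14).
    (h): 33 − 19 = 14 ≥ 14 [met]
  The contractor carries the last stage.
With every stage satisfied, the contractor prevails on this issue.
— Issue III —
Stage III.1 (contractor, a more-likely-than-not showing, weight is at least 53): (i) 53 ≥ 53 — meets.
  The contractor carries Stage III.1; the agency now bears the burden.
Stage III.2 (agency, a more-likely-than-not showing, weight is at least 53): (j) net 71−17=54 ≥ 53 — meets; (k) 56 ≥ 53 — meets.
  Stage III.2 carried; the burden shifts to the contractor.
Stage III.3 (contractor, any credible evidence, weight is at least 8): (l) 6 < 8 — fails.
  Stage III.3 not carried; the contractor fails its burden.
The agency prevails on this issue.
Per-issue: Issue I → contractor; Issue II → contractor; Issue III → agency. The contractor must prevail on at least one issue; overall, the contractor prevails.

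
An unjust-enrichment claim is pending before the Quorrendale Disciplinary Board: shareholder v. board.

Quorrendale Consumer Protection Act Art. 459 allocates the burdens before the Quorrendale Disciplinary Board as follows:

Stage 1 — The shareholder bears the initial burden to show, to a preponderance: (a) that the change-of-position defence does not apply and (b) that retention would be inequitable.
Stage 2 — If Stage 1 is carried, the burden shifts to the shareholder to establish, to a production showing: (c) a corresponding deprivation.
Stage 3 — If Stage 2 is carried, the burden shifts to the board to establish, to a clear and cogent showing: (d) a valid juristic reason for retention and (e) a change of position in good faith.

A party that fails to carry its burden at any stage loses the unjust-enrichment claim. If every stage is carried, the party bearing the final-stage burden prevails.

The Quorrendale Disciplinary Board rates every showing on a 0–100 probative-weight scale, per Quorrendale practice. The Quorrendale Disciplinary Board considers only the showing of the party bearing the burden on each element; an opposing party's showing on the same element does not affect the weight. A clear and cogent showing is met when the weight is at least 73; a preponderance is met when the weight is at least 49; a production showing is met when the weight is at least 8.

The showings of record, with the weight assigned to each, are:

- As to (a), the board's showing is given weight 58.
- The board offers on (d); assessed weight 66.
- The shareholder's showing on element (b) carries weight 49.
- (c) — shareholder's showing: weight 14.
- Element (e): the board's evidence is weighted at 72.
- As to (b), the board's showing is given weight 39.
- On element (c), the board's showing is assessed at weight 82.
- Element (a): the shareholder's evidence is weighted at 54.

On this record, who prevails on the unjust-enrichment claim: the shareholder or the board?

shareholder

At Stage 1 the shareholder must meet a preponderance (weight is at least 49): on (a) the weight is 54 (the board's 58 is given no effect), ≥ 49, so (a) meets the standard; on (b) the weight is 49 (the board's 39 is given no effect), ≥ 49, so (b) meets the standard.
  Stage 1 carried; the burden remains with the shareholder.
At Stage 2 the shareholder must meet a production showing (weight is at least 8): on (c) the weight is 14 (the board's 82 is given no effect), which does reach 8, so (c) meets the standard.
  All elements met. The burden passes to the board.
At Stage 3 the board must meet a clear and cogent showing (weight is at least 73): on (d) the weight is 66, which does not reach 73, so (d) does not meet the standard; on (e) the weight is 72, which does not reach 73, so (e) does not meet the standard.
  Not every element is met, so the board fails to carry Stage 3.
So the shareholder prevails.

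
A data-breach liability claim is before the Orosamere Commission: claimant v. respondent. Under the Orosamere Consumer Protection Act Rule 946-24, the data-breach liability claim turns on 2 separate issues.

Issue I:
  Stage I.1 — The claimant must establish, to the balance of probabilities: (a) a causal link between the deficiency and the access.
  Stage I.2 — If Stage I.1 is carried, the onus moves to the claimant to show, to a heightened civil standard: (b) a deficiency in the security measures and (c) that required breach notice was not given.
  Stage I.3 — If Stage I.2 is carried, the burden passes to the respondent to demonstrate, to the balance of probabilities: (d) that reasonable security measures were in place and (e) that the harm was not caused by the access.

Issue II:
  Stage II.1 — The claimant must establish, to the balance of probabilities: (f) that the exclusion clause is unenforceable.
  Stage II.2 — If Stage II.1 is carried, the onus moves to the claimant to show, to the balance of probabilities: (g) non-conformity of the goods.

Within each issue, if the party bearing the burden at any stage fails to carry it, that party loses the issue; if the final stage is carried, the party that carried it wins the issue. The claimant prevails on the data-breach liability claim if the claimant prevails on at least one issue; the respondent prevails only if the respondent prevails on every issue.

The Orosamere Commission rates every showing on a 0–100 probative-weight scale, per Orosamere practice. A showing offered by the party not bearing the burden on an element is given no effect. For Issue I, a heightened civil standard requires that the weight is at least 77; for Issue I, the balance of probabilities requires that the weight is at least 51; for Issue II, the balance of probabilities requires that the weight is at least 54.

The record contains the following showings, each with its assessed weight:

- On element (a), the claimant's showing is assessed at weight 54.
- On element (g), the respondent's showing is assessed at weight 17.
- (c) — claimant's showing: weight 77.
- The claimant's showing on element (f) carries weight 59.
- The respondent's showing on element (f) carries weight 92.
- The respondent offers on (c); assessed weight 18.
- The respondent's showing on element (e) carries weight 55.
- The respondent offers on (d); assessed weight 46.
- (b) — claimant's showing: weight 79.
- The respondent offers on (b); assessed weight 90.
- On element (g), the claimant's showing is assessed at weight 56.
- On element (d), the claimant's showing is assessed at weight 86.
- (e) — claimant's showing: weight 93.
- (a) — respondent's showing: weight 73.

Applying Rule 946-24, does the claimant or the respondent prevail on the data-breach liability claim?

claimant

— Issue I —
Stage I.1 — burden on claimant; standard: the balance of probabilities (weight is at least 51).
    (a): 54 (respondent's 73 disregarded) ≥ 51 [met]
  Stage I.1 carried; the burden remains with the claimant.
Stage I.2 — burden on claimant; standard: a heightened civil standard (weight is at least 77).
    (b): 79 (respondent's 90 disregarded) ≥ 77 [met]
    (c): 77 (respondent's 18 disregarded) ≥ 77 [met]
  Stage I.2 carried; the burden shifts to the respondent.
Stage I.3 — burden on respondent; standard: the balance of probabilities (weight is at least 51).
    (d): 46 (claimant's 86 disregarded) < 51 [not met]
    (e): 55 (claimant's 93 disregarded) ≥ 51 [met]
  Not every element is met, so the respondent fails to carry Stage I.3.
So the claimant prevails on this issue.
— Issue II —
At Stage II.1 the claimant must meet the balance of probabilities (weight is at least 54): on (f) the weight is 59 (the respondent's 92 is given no effect), ≥ 54, so (f) meets the standard.
  All elements met. The claimant retains the burden for Stage II.2.
At Stage II.2 the claimant must meet the balance of probabilities (weight is at least 54): on (g) the weight is 56 (the respondent's 17 is given no effect), which does reach 54, so (g) meets the standard.
  All elements met at the final stage.
All stages carried — the claimant prevails on this issue.
Per-issue: Issue I → claimant; Issue II → claimant. The claimant must prevail on at least one issue; overall, the claimant prevails.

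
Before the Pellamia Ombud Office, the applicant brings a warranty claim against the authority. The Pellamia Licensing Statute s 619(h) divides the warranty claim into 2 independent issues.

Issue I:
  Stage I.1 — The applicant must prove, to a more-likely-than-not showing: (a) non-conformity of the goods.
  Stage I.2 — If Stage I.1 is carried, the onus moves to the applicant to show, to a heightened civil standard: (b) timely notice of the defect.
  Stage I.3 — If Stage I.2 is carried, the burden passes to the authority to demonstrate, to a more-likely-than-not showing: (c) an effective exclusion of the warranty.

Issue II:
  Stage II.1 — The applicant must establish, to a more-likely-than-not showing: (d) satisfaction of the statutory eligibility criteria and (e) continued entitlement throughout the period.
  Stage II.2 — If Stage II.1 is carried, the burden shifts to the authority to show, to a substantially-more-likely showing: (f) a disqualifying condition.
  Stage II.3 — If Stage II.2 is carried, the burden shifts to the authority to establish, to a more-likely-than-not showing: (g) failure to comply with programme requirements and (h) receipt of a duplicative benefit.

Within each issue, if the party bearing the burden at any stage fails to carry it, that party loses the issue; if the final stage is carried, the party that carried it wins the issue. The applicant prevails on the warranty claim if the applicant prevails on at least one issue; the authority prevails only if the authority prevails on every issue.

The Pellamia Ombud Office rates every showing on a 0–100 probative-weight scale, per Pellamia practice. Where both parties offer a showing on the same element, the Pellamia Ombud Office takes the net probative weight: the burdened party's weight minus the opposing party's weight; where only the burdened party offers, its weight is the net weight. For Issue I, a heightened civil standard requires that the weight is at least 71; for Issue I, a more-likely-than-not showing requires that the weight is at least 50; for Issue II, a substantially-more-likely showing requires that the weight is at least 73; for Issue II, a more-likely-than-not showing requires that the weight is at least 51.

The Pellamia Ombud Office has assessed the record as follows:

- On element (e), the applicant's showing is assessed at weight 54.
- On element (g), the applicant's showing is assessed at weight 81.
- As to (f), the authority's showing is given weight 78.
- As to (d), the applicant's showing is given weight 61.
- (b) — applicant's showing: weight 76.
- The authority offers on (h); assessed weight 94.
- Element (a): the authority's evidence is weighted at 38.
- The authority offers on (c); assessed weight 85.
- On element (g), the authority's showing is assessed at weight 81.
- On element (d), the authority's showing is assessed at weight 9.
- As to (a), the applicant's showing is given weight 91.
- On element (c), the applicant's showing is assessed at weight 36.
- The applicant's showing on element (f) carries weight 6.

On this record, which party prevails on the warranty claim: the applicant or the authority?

— Issue I —
Stage I.1 (applicant, a more-likely-than-not showing, weight is at least 50): (a) net 91−38=53 ≥ 50 — meets.
  All elements met. The applicant retains the burden for Stage I.2.
Stage I.2 (applicant, a heightened civil standard, weight is at least 71): (b) 76 ≥ 71 — meets.
  Stage I.2 is satisfied; the onus moves to the authority.
Stage I.3 (authority, a more-likely-than-not showing, weight is at least 50): (c) net 85−36=49 < 50 — fails.
  Not every element is met, so the authority fails to carry Stage I.3.
The applicant prevails on this issue.
— Issue II —
Stage II.1 — burden on applicant; standard: a more-likely-than-not showing (weight is at least 51).
    (d): 61 − 9 = 52 ≥ 51 [met]
    (e): 54 ≥ 51 [met]
  All elements met. The burden passes to the authority.
Stage II.2 — burden on authority; standard: a substantially-more-likely showing (weight is at least 73).
    (f): 78 − 6 = 72 < 73 [not met]
  Not every element is met, so the authority fails to carry Stage II.2.
The applicant prevails on this issue.
Per-issue: Issue I → applicant; Issue II → applicant. The applicant must prevail on at least one issue; overall, the applicant prevails.

applicant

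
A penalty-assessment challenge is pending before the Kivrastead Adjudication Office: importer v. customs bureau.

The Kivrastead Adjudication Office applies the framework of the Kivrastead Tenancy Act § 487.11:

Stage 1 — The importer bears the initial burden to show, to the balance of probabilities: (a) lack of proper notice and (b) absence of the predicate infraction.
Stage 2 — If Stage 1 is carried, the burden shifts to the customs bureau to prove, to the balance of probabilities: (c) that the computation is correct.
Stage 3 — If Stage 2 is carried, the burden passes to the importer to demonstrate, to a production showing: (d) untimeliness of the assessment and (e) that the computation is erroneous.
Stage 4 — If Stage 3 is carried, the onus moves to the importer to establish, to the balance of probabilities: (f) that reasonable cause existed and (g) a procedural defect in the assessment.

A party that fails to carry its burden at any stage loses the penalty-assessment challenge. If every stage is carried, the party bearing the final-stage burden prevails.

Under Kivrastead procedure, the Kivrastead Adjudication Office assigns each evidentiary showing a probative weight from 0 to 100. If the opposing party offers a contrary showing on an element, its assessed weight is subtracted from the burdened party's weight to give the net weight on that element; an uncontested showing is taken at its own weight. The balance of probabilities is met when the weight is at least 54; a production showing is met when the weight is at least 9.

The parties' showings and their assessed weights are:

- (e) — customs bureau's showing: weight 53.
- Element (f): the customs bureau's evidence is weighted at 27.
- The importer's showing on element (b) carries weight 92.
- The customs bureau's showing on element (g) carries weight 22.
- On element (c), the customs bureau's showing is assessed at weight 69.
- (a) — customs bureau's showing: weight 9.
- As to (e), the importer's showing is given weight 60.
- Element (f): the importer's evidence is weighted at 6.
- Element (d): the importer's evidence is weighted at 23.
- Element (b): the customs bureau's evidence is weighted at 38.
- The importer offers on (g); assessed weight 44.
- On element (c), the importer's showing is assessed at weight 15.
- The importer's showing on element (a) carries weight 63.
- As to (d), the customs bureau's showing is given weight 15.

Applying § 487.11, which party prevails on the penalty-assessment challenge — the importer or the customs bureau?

Stage 1 (importer, the balance of probabilities, weight is at least 54): (a) net 63−9=54 ≥ 54 — meets; (b) net 92−38=54 ≥ 54 — meets.
  The importer carries Stage 1; the customs bureau now bears the burden.
Stage 2 (customs bureau, the balance of probabilities, weight is at least 54): (c) net 69−15=54 ≥ 54 — meets.
  Stage 2 carried; the burden shifts to the importer.
Stage 3 (importer, a production showing, weight is at least 9): (d) net 23−15=8 < 9 — fails; (e) net 60−53=7 < 9 — fails.
  The importer does not carry Stage 3.
The customs bureau prevails.

customs bureau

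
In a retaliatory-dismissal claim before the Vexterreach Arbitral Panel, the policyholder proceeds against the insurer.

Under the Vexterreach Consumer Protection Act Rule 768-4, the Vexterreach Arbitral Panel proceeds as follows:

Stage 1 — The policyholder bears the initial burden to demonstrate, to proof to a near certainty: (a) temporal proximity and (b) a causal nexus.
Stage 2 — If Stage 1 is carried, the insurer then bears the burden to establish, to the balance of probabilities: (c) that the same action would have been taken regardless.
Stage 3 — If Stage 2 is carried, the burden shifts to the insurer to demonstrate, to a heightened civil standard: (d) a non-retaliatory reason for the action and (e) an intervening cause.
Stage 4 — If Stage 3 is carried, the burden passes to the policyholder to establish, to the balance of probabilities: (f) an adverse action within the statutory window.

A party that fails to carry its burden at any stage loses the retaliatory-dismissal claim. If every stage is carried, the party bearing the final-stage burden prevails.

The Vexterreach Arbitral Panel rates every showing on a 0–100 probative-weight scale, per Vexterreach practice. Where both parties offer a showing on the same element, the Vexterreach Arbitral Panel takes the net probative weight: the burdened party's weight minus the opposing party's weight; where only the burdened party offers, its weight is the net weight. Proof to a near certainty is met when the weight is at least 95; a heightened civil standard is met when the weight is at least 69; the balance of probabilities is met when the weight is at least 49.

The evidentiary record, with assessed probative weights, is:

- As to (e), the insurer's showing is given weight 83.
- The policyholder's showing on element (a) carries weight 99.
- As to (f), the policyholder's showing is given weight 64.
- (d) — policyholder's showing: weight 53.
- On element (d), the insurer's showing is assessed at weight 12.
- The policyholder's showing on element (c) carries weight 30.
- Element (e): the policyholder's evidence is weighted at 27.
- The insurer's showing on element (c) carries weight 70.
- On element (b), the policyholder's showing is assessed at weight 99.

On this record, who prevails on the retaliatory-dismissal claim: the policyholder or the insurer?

policyholder

Stage 1 (policyholder, proof to a near certainty, weight is at least 95): (a) 99 ≥ 95 — meets; (b) 99 ≥ 95 — meets.
  All elements met. The burden passes to the insurer.
Stage 2 (insurer, the balance of probabilities, weight is at least 49): (c) net 70−30=40 < 49 — fails.
  Not every element is met, so the insurer fails to carry Stage 2.
The policyholder prevails.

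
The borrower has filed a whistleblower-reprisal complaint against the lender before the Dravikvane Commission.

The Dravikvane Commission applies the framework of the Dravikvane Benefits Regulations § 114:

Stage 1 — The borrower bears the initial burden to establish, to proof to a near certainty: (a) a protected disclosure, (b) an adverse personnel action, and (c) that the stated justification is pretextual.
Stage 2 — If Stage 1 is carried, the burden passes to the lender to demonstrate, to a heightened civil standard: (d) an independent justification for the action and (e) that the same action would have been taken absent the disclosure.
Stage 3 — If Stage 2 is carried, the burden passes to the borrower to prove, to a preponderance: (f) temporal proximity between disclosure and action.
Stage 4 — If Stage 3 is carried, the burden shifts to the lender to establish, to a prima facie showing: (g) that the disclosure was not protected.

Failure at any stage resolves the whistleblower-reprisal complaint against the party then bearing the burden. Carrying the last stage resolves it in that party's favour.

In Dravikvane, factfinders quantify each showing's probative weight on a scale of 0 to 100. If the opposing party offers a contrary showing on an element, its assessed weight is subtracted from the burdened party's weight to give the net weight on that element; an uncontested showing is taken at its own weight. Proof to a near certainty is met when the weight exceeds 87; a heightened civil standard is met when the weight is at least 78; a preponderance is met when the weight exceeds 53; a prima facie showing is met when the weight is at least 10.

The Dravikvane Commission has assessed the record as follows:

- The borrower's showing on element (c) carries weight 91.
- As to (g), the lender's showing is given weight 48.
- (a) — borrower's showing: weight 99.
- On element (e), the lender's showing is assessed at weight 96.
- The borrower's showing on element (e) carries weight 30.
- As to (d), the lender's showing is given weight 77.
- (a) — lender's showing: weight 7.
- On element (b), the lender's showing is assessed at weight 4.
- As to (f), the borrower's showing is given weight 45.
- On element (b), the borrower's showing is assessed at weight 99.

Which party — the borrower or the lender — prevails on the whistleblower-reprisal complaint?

Stage 1 (borrower, proof to a near certainty, weight exceeds 87): (a) net 99−7=92 > 87 — meets; (b) net 99−4=95 > 87 — meets; (c) 91 > 87 — meets.
  All elements met. The burden passes to the lender.
Stage 2 (lender, a heightened civil standard, weight is at least 78): (d) 77 < 78 — fails; (e) net 96−30=66 < 78 — fails.
  Not every element is met, so the lender fails to carry Stage 2.
So the borrower prevails.

borrower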